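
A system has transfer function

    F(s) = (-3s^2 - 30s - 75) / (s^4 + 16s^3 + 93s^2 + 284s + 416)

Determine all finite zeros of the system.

s = -5, -5

Set the numerator to zero: -3s^2 - 30s - 75 = 0, i.e. -3·(s^2 + 10s + 25) = 0.
Factoring: (s + 5)^2 = 0.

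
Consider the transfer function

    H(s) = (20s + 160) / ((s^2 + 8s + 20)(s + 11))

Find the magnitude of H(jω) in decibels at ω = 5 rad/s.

Substitute s = j5: numerator = 160 + j100, denominator = -255 + j415.
|H(j5)| = |160 + j100| / |-255 + j415| = 188.68 / 487.08 ≈ 0.3874.
In decibels: 20·log₁₀(0.3874) ≈ -8.24 dB.

|H(j5)|_dB ≈ -8.24 dB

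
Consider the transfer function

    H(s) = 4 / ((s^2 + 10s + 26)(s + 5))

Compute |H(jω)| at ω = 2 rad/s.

|H(j2)| ≈ 0.02498

Substitute s = j2: numerator = 4, denominator = 70 + j144.
|H(j2)| = |4| / |70 + j144| = 4 / 160.11 ≈ 0.02498.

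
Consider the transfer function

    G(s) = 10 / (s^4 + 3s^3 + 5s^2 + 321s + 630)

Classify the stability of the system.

The denominator s^4 + 3s^3 + 5s^2 + 321s + 630 factors as (s^2 - 6s + 45)(s + 7)(s + 2), giving poles at s = 3 ± 6j, -7, -2.
Since the pole(s) at s = 3 + 6j, 3 - 6j lie in the right half-plane, the system is unstable.

unstable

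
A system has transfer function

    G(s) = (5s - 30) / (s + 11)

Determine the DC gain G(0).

Set s = 0: G(0) = (-30) / (11) = -30/11.

G(0) = -30/11 ≈ -2.727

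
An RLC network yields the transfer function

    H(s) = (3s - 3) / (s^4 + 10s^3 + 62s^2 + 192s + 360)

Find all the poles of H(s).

s = -3 ± 3j, -2 ± 4j

The poles are the roots of the denominator s^4 + 10s^3 + 62s^2 + 192s + 360 = 0.
No real roots exist; factor into two real quadratics: (s^2 + 6s + 18)(s^2 + 4s + 20) = 0.
Each quadratic gives a conjugate pair via the quadratic formula.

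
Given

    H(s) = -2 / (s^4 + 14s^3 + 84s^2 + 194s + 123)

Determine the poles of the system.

The poles are the roots of the denominator s^4 + 14s^3 + 84s^2 + 194s + 123 = 0.
Trying s = -3: the polynomial evaluates to 0, so (s + 3) is a factor.
Dividing out leaves s^3 + 11s^2 + 51s + 41 = 0.
This factors further as (s^2 + 10s + 41)(s + 1) = 0.

s = -5 ± 4j, -3, -1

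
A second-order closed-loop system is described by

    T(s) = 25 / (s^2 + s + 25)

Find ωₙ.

ωₙ = 5 rad/s

Compare the denominator to the standard form s^2 + 2ζωₙs + ωₙ².
ωₙ² = 25, so ωₙ = 5 rad/s.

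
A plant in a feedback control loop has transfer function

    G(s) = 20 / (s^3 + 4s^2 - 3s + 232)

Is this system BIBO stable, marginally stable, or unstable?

The denominator s^3 + 4s^2 - 3s + 232 factors as (s + 8)(s^2 - 4s + 29), giving poles at s = -8, 2 ± 5j.
Since the pole(s) at s = 2 + 5j, 2 - 5j lie in the right half-plane, the system is unstable.

unstable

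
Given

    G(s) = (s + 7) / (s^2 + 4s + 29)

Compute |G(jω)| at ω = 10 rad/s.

|G(j10)| ≈ 0.1498

Substitute s = j10: numerator = 7 + j10, denominator = -71 + j40.
|G(j10)| = |7 + j10| / |-71 + j40| = 12.207 / 81.492 ≈ 0.1498.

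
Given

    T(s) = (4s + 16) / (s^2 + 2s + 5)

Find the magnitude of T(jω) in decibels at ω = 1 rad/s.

Substitute s = j1: numerator = 16 + j4, denominator = 4 + j2.
|T(j1)| = |16 + j4| / |4 + j2| = 16.492 / 4.4721 ≈ 3.688.
In decibels: 20·log₁₀(3.688) ≈ 11.3 dB.

|T(j1)|_dB ≈ 11.3 dB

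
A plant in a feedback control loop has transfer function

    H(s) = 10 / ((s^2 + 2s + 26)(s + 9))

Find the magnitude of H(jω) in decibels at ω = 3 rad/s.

|H(j3)|_dB ≈ -24.7 dB

Substitute s = j3: numerator = 10, denominator = 135 + j105.
|H(j3)| = |10| / |135 + j105| = 10 / 171.03 ≈ 0.05847.
In decibels: 20·log₁₀(0.05847) ≈ -24.7 dB.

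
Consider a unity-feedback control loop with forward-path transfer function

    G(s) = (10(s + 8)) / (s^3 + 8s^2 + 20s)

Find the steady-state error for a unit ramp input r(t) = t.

e_ss = 0.2500

G(s) has one pole at the origin.
This is a Type 1 system. Kv = lim_{s→0} s·G(s) = 80/20 = 4.
e_ss = 1/Kv = 1/(4) = 1/4 ≈ 0.2500.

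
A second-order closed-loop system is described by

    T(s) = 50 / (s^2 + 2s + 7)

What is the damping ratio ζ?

ζ ≈ 0.3780

Compare the denominator to the standard form s^2 + 2ζωₙs + ωₙ².
ωₙ² = 7, so ωₙ = √7 ≈ 2.646 rad/s.
2ζωₙ = 2, so ζ = 2/(2·√7) ≈ 0.3780.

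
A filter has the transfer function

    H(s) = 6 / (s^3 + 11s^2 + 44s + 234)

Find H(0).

Set s = 0: H(0) = (6) / (234) = 1/39.

H(0) = 1/39 ≈ 0.02564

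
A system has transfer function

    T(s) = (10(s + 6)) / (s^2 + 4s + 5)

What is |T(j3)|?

|T(j3)| ≈ 5.303

Substitute s = j3: numerator = 60 + j30, denominator = -4 + j12.
|T(j3)| = |60 + j30| / |-4 + j12| = 67.082 / 12.649 ≈ 5.303.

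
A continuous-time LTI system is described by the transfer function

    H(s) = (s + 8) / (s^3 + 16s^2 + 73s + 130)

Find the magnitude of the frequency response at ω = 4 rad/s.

Substitute s = j4: numerator = 8 + j4, denominator = -126 + j228.
|H(j4)| = |8 + j4| / |-126 + j228| = 8.9443 / 260.50 ≈ 0.03434.

|H(j4)| ≈ 0.03434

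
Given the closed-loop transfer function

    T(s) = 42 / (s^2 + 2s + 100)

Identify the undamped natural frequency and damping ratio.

Compare the denominator to the standard form s^2 + 2ζωₙs + ωₙ².
ωₙ² = 100, so ωₙ = 10 rad/s.
2ζωₙ = 2, so ζ = 2/(2·10) = 0.1.

ωₙ = 10 rad/s, ζ = 0.1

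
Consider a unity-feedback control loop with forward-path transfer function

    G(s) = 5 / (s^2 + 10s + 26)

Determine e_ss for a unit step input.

e_ss = 0.8387

G(s) has no poles at the origin.
This is a Type 0 system. Kp = lim_{s→0} G(s) = 5/26.
e_ss = 1/(1 + Kp) = 1/(1 + 5/26) = 26/31 ≈ 0.8387.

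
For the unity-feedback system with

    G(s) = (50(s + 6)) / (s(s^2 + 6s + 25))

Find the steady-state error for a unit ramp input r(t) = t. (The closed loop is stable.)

G(s) has one pole at the origin.
This is a Type 1 system. Kv = lim_{s→0} s·G(s) = 300/25 = 12.
e_ss = 1/Kv = 1/(12) = 1/12 ≈ 0.08333.

e_ss = 0.08333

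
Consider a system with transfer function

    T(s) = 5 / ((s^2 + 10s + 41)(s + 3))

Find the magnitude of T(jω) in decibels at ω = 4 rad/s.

Substitute s = j4: numerator = 5, denominator = -85 + j220.
|T(j4)| = |5| / |-85 + j220| = 5 / 235.85 ≈ 0.02120.
In decibels: 20·log₁₀(0.02120) ≈ -33.5 dB.

|T(j4)|_dB ≈ -33.5 dB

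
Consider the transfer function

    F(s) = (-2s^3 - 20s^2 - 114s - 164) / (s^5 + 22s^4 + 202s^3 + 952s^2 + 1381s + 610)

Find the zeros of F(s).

Set the numerator to zero: -2s^3 - 20s^2 - 114s - 164 = 0, i.e. -2·(s^3 + 10s^2 + 57s + 82) = 0.
Factoring: (s^2 + 8s + 41)(s + 2) = 0.

s = -4 ± 5j, -2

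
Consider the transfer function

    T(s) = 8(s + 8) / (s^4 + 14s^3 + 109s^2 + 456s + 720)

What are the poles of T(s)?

The poles are the roots of the denominator s^4 + 14s^3 + 109s^2 + 456s + 720 = 0.
Trying s = -4: the polynomial evaluates to 0, so (s + 4) is a factor.
Dividing out leaves s^3 + 10s^2 + 69s + 180 = 0.
This factors further as (s^2 + 6s + 45)(s + 4) = 0.

s = -3 + 6j, -3 - 6j, -4, -4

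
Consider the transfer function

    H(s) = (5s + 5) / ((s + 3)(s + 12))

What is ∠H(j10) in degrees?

At s = j10: numerator = 5 + j50, denominator = -64 + j150.
∠H = ∠num − ∠den = 84.289° − (113.11°) = -28.82°.

∠H(j10) ≈ -28.82°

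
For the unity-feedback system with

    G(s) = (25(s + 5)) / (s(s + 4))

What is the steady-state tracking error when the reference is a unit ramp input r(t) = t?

G(s) has one pole at the origin.
This is a Type 1 system. Kv = lim_{s→0} s·G(s) = 125/4.
e_ss = 1/Kv = 1/(125/4) = 4/125 ≈ 0.03200.

e_ss = 0.03200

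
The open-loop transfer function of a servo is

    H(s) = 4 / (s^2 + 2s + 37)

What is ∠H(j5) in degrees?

At s = j5: numerator = 4, denominator = 12 + j10.
∠H = ∠num − ∠den = 0° − (39.806°) = -39.81°.

∠H(j5) ≈ -39.81°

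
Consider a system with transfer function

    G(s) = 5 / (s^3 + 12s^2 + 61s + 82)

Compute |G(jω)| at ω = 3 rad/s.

Substitute s = j3: numerator = 5, denominator = -26 + j156.
|G(j3)| = |5| / |-26 + j156| = 5 / 158.15 ≈ 0.03162.

|G(j3)| ≈ 0.03162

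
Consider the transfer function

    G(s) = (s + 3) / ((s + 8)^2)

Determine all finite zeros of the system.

s = -3

Set the numerator to zero: s + 3 = 0.
So s = -3.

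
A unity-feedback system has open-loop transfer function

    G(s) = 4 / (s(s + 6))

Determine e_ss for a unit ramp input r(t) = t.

G(s) has one pole at the origin.
This is a Type 1 system. Kv = lim_{s→0} s·G(s) = 4/6 = 2/3.
e_ss = 1/Kv = 1/(2/3) = 3/2 ≈ 1.500.

e_ss = 1.500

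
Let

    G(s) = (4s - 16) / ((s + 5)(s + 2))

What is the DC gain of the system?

Set s = 0: G(0) = (-16) / (10) = -8/5.

G(0) = -8/5 ≈ -1.600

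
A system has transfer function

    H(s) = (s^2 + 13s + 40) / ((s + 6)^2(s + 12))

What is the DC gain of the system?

H(0) = 5/54 ≈ 0.09259

Set s = 0: H(0) = (40) / (432) = 5/54.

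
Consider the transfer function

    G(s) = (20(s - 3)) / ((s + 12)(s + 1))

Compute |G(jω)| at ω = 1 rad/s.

|G(j1)| ≈ 3.714

Substitute s = j1: numerator = -60 + j20, denominator = 11 + j13.
|G(j1)| = |-60 + j20| / |11 + j13| = 63.246 / 17.029 ≈ 3.714.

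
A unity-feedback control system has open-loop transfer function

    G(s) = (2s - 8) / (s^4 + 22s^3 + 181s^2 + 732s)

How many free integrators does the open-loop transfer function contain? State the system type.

Type 1

Factor s from the denominator: s^4 + 22s^3 + 181s^2 + 732s = s·(s^3 + 22s^2 + 181s + 732).
There is 1 pole at the origin, so the system is Type 1.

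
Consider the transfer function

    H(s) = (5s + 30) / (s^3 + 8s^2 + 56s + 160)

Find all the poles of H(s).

The poles are the roots of the denominator s^3 + 8s^2 + 56s + 160 = 0.
Trying s = -4: the polynomial evaluates to 0, so (s + 4) is a factor.
Dividing out leaves s^2 + 4s + 40 = 0.
The quadratic formula then gives s = -2 ± 6j.

s = -2 + 6j, -2 - 6j, -4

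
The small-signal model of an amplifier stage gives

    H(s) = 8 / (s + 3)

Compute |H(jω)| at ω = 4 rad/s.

Substitute s = j4: numerator = 8, denominator = 3 + j4.
|H(j4)| = |8| / |3 + j4| = 8 / 5 = 1.600.

|H(j4)| = 1.600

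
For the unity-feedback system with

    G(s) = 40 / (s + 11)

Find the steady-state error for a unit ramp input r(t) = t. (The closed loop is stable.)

e_ss = ∞

G(s) has no poles at the origin.
This is a Type 0 system; Kv = lim_{s→0} s·G(s) = 0, so the steady-state error for a ramp input is infinite.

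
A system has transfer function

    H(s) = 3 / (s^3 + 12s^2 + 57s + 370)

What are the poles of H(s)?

The poles are the roots of the denominator s^3 + 12s^2 + 57s + 370 = 0.
Trying s = -10: the polynomial evaluates to 0, so (s + 10) is a factor.
Dividing out leaves s^2 + 2s + 37 = 0.
The quadratic formula then gives s = -1 ± 6j.

s = -1 ± 6j, -10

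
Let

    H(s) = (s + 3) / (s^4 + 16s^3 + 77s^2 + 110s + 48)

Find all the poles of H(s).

The poles are the roots of the denominator s^4 + 16s^3 + 77s^2 + 110s + 48 = 0.
Trying s = -6: the polynomial evaluates to 0, so (s + 6) is a factor.
Dividing out leaves s^3 + 10s^2 + 17s + 8 = 0.
This factors further as (s + 1)^2(s + 8) = 0.

s = -6, -1, -8, -1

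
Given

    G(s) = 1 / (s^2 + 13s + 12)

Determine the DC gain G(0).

G(0) = 1/12 ≈ 0.08333

Set s = 0: G(0) = (1) / (12) = 1/12.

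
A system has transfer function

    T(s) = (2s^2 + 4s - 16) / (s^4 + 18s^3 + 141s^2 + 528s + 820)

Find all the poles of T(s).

s = -5 + 4j, -5 - 4j, -4 + 2j, -4 - 2j

The poles are the roots of the denominator s^4 + 18s^3 + 141s^2 + 528s + 820 = 0.
No real roots exist; factor into two real quadratics: (s^2 + 10s + 41)(s^2 + 8s + 20) = 0.
Each quadratic gives a conjugate pair via the quadratic formula.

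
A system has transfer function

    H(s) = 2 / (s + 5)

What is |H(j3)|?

Substitute s = j3: numerator = 2, denominator = 5 + j3.
|H(j3)| = |2| / |5 + j3| = 2 / 5.8310 ≈ 0.3430.

|H(j3)| ≈ 0.3430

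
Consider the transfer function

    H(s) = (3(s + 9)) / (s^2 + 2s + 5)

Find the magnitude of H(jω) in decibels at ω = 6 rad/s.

Substitute s = j6: numerator = 27 + j18, denominator = -31 + j12.
|H(j6)| = |27 + j18| / |-31 + j12| = 32.450 / 33.242 ≈ 0.9762.
In decibels: 20·log₁₀(0.9762) ≈ -0.209 dB.

|H(j6)|_dB ≈ -0.209 dB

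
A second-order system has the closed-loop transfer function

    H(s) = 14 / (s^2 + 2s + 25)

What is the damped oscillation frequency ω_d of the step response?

Comparing s^2 + 2s + 25 to s^2 + 2ζωₙs + ωₙ²: ωₙ = 5 rad/s and ζ = 2/(2·5) = 0.2.
ζωₙ = 2/2 = 1, so ω_d = ωₙ√(1−ζ²) = √(ωₙ² − (ζωₙ)²) = √(25 − 1²) = √24 ≈ 4.899 rad/s.

ω_d ≈ 4.899 rad/s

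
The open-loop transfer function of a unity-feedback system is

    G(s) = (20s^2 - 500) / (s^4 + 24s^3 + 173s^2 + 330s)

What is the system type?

Factor s from the denominator: s^4 + 24s^3 + 173s^2 + 330s = s·(s^3 + 24s^2 + 173s + 330).
There is 1 pole at the origin, so the system is Type 1.

Type 1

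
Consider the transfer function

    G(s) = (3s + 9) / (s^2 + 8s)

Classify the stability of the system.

marginally stable

The denominator s^2 + 8s factors as s(s + 8), giving poles at s = 0, -8.
Since the simple pole(s) at s = 0 lie on the jω-axis with none in the right half-plane, the system is marginally stable.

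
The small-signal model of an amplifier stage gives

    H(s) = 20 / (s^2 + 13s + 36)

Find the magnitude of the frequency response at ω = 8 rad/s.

Substitute s = j8: numerator = 20, denominator = -28 + j104.
|H(j8)| = |20| / |-28 + j104| = 20 / 107.70 ≈ 0.1857.

|H(j8)| ≈ 0.1857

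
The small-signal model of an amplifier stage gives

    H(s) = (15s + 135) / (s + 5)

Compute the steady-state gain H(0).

H(0) = 27

Set s = 0: H(0) = (135) / (5) = 27.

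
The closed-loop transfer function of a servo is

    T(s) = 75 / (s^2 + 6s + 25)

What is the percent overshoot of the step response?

Comparing s^2 + 6s + 25 to s^2 + 2ζωₙs + ωₙ²: ωₙ = 5 rad/s and ζ = 6/(2·5) = 0.6.
%OS = 100·exp(−πζ/√(1−ζ²)) = 100·exp(−π·0.6/√(1−0.6²)) ≈ 9.48%.

%OS ≈ 9.48%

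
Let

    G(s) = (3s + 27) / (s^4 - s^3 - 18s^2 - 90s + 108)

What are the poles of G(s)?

s = 6, -3 ± 3j, 1

The poles are the roots of the denominator s^4 - s^3 - 18s^2 - 90s + 108 = 0.
Trying s = 6: the polynomial evaluates to 0, so (s - 6) is a factor.
Dividing out leaves s^3 + 5s^2 + 12s - 18 = 0.
This factors further as (s^2 + 6s + 18)(s - 1) = 0.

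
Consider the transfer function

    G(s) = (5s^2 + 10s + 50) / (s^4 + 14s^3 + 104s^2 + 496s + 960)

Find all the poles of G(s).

s = -2 ± 6j, -4, -6

The poles are the roots of the denominator s^4 + 14s^3 + 104s^2 + 496s + 960 = 0.
Trying s = -4: the polynomial evaluates to 0, so (s + 4) is a factor.
Dividing out leaves s^3 + 10s^2 + 64s + 240 = 0.
This factors further as (s^2 + 4s + 40)(s + 6) = 0.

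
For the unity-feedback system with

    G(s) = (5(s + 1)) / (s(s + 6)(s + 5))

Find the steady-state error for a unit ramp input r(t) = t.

e_ss = 6

G(s) has one pole at the origin.
This is a Type 1 system. Kv = lim_{s→0} s·G(s) = 5/30 = 1/6.
e_ss = 1/Kv = 1/(1/6) = 6.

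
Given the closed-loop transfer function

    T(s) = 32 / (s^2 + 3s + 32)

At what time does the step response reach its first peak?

t_p ≈ 0.5760 s

Comparing s^2 + 3s + 32 to s^2 + 2ζωₙs + ωₙ²: ωₙ = √32 ≈ 5.657 rad/s and ζ = 3/(2·√32) ≈ 0.2652.
ζωₙ = 3/2 = 1.5, so ω_d = ωₙ√(1−ζ²) = √(ωₙ² − (ζωₙ)²) = √(32 − 1.5²) = √29.75 ≈ 5.454 rad/s.
t_p = π/ω_d = π/5.454 ≈ 0.5760 s.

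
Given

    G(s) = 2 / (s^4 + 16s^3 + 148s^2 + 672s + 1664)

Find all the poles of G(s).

s = -4 ± 6j, -4 ± 4j

The poles are the roots of the denominator s^4 + 16s^3 + 148s^2 + 672s + 1664 = 0.
No real roots exist; factor into two real quadratics: (s^2 + 8s + 52)(s^2 + 8s + 32) = 0.
Each quadratic gives a conjugate pair via the quadratic formula.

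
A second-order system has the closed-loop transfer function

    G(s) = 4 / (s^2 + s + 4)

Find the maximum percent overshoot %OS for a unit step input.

Comparing s^2 + s + 4 to s^2 + 2ζωₙs + ωₙ²: ωₙ = 2 rad/s and ζ = 1/(2·2) = 0.25.
%OS = 100·exp(−πζ/√(1−ζ²)) = 100·exp(−π·0.25/√(1−0.25²)) ≈ 44.4%.

%OS ≈ 44.4%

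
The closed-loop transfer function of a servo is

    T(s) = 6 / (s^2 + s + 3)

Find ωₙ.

ωₙ ≈ 1.732 rad/s

Compare the denominator to the standard form s^2 + 2ζωₙs + ωₙ².
ωₙ² = 3, so ωₙ = √3 ≈ 1.732 rad/s.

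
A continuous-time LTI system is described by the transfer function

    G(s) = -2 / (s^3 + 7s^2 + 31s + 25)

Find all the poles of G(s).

The poles are the roots of the denominator s^3 + 7s^2 + 31s + 25 = 0.
Trying s = -1: the polynomial evaluates to 0, so (s + 1) is a factor.
Dividing out leaves s^2 + 6s + 25 = 0.
The quadratic formula then gives s = -3 ± 4j.

s = -3 + 4j, -3 - 4j, -1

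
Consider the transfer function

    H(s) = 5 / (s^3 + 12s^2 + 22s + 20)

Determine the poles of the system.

s = -1 + j, -1 - j, -10

The poles are the roots of the denominator s^3 + 12s^2 + 22s + 20 = 0.
Trying s = -10: the polynomial evaluates to 0, so (s + 10) is a factor.
Dividing out leaves s^2 + 2s + 2 = 0.
The quadratic formula then gives s = -1 ± 1j.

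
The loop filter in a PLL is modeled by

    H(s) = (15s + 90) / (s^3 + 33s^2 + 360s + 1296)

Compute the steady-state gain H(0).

Set s = 0: H(0) = (90) / (1296) = 5/72.

H(0) = 5/72 ≈ 0.06944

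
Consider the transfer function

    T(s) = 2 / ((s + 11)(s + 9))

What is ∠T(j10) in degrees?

At s = j10: numerator = 2, denominator = -1 + j200.
∠T = ∠num − ∠den = 0° − (90.286°) = -90.29°.

∠T(j10) ≈ -90.29°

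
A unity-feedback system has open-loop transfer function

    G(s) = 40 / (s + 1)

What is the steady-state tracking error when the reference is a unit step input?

e_ss = 0.02439

G(s) has no poles at the origin.
This is a Type 0 system. Kp = lim_{s→0} G(s) = 40/1.
e_ss = 1/(1 + Kp) = 1/(1 + 40) = 1/41 ≈ 0.02439.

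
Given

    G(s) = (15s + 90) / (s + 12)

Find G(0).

Set s = 0: G(0) = (90) / (12) = 15/2.

G(0) = 15/2 ≈ 7.500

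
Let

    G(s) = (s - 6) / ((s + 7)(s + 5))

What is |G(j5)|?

|G(j5)| ≈ 0.1284

Substitute s = j5: numerator = -6 + j5, denominator = 10 + j60.
|G(j5)| = |-6 + j5| / |10 + j60| = 7.8102 / 60.828 ≈ 0.1284.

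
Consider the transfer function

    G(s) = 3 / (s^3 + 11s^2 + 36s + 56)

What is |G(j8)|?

Substitute s = j8: numerator = 3, denominator = -648 - j224.
|G(j8)| = |3| / |-648 - j224| = 3 / 685.62 ≈ 0.004376.

|G(j8)| ≈ 0.004376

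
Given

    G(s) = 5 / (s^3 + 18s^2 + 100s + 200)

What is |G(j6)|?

Substitute s = j6: numerator = 5, denominator = -448 + j384.
|G(j6)| = |5| / |-448 + j384| = 5 / 590.05 ≈ 0.008474.

|G(j6)| ≈ 0.008474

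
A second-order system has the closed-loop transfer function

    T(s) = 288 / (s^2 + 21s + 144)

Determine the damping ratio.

ζ = 0.875

Compare the denominator to the standard form s^2 + 2ζωₙs + ωₙ².
ωₙ² = 144, so ωₙ = 12 rad/s.
2ζωₙ = 21, so ζ = 21/(2·12) = 0.875.
With ζ = 0.875 the response is underdamped.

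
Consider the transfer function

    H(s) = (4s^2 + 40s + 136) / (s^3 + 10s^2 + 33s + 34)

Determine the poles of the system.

The poles are the roots of the denominator s^3 + 10s^2 + 33s + 34 = 0.
Trying s = -2: the polynomial evaluates to 0, so (s + 2) is a factor.
Dividing out leaves s^2 + 8s + 17 = 0.
The quadratic formula then gives s = -4 ± 1j.

s = -4 ± j, -2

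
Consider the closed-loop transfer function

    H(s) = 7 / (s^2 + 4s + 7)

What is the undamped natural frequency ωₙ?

ωₙ ≈ 2.646 rad/s

Compare the denominator to the standard form s^2 + 2ζωₙs + ωₙ².
ωₙ² = 7, so ωₙ = √7 ≈ 2.646 rad/s.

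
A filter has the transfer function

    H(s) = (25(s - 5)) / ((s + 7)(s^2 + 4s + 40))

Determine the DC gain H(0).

At s = 0 each factor (s + a) contributes a and each (s^2 + bs + c) contributes c.
H(0) = 25·(-5) / ((7) · (40)) = -125/280 = -25/56.

H(0) = -25/56 ≈ -0.4464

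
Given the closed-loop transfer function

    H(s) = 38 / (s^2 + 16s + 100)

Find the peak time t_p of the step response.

Comparing s^2 + 16s + 100 to s^2 + 2ζωₙs + ωₙ²: ωₙ = 10 rad/s and ζ = 16/(2·10) = 0.8.
ζωₙ = 16/2 = 8, so ω_d = ωₙ√(1−ζ²) = √(ωₙ² − (ζωₙ)²) = √(100 − 8²) = √36 = 6 rad/s.
t_p = π/ω_d = π/6 ≈ 0.5236 s.

t_p ≈ 0.5236 s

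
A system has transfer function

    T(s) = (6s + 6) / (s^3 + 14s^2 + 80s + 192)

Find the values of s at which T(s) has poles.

s = -4 + 4j, -4 - 4j, -6

The poles are the roots of the denominator s^3 + 14s^2 + 80s + 192 = 0.
Trying s = -6: the polynomial evaluates to 0, so (s + 6) is a factor.
Dividing out leaves s^2 + 8s + 32 = 0.
The quadratic formula then gives s = -4 ± 4j.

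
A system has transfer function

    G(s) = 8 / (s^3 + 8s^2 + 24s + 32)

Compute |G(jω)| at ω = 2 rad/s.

Substitute s = j2: numerator = 8, denominator = j40.
|G(j2)| = |8| / |j40| = 8 / 40 = 0.2000.

|G(j2)| = 0.2000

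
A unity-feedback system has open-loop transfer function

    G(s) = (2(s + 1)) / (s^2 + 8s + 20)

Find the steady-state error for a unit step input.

e_ss = 0.9091

G(s) has no poles at the origin.
This is a Type 0 system. Kp = lim_{s→0} G(s) = 2/20 = 1/10.
e_ss = 1/(1 + Kp) = 1/(1 + 1/10) = 10/11 ≈ 0.9091.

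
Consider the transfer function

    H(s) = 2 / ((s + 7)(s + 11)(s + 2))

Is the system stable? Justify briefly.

stable

The poles can be read from the denominator factors: s = -7, -11, -2.
Since all poles lie strictly in the left half-plane, the system is stable.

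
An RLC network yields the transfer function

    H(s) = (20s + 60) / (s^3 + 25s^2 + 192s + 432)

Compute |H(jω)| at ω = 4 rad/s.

|H(j4)| ≈ 0.1419

Substitute s = j4: numerator = 60 + j80, denominator = 32 + j704.
|H(j4)| = |60 + j80| / |32 + j704| = 100 / 704.73 ≈ 0.1419.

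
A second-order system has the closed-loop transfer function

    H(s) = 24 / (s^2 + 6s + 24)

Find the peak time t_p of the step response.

t_p ≈ 0.8112 s

Comparing s^2 + 6s + 24 to s^2 + 2ζωₙs + ωₙ²: ωₙ = √24 ≈ 4.899 rad/s and ζ = 6/(2·√24) ≈ 0.6124.
ζωₙ = 6/2 = 3, so ω_d = ωₙ√(1−ζ²) = √(ωₙ² − (ζωₙ)²) = √(24 − 3²) = √15 ≈ 3.873 rad/s.
t_p = π/ω_d = π/3.873 ≈ 0.8112 s.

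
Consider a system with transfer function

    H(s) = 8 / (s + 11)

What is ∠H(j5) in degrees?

∠H(j5) ≈ -24.44°

At s = j5: numerator = 8, denominator = 11 + j5.
∠H = ∠num − ∠den = 0° − (24.444°) = -24.44°.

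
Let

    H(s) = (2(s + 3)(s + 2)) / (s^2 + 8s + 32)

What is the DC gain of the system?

Set s = 0: H(0) = (12) / (32) = 3/8.

H(0) = 3/8 ≈ 0.3750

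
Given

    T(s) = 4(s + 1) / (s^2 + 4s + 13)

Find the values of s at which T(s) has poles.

s = -2 + 3j, -2 - 3j

The poles are the roots of the denominator s^2 + 4s + 13 = 0.
Using the quadratic formula: s = (-4 ± √(-36))/2 = -2 ± 3j.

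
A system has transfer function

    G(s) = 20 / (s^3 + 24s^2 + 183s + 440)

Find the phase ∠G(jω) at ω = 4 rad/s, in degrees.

∠G(j4) ≈ -85.21°

At s = j4: numerator = 20, denominator = 56 + j668.
∠G = ∠num − ∠den = 0° − (85.208°) = -85.21°.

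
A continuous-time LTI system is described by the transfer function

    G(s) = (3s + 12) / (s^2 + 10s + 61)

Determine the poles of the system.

s = -5 + 6j, -5 - 6j

The poles are the roots of the denominator s^2 + 10s + 61 = 0.
Using the quadratic formula: s = (-10 ± √(-144))/2 = -5 ± 6j.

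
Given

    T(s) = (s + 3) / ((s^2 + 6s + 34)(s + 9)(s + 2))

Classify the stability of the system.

stable

The poles can be read from the denominator factors: s = -3 + 5j, -3 - 5j, -9, -2.
Since all poles lie strictly in the left half-plane, the system is stable.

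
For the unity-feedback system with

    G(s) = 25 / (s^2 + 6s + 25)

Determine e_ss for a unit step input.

G(s) has no poles at the origin.
This is a Type 0 system. Kp = lim_{s→0} G(s) = 25/25 = 1.
e_ss = 1/(1 + Kp) = 1/(1 + 1) = 1/2 ≈ 0.5000.

e_ss = 0.5000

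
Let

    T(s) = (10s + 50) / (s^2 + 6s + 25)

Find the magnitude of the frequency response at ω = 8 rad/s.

|T(j8)| ≈ 1.525

Substitute s = j8: numerator = 50 + j80, denominator = -39 + j48.
|T(j8)| = |50 + j80| / |-39 + j48| = 94.340 / 61.847 ≈ 1.525.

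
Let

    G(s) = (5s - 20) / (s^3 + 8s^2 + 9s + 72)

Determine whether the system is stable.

marginally stable

The denominator s^3 + 8s^2 + 9s + 72 factors as (s^2 + 9)(s + 8), giving poles at s = 3j, -3j, -8.
Since the simple pole(s) at s = ±3j lie on the jω-axis with none in the right half-plane, the system is marginally stable.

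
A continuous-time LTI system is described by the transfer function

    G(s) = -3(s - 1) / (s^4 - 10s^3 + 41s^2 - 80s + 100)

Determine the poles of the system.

s = 1 ± 2j, 4 ± 2j

The poles are the roots of the denominator s^4 - 10s^3 + 41s^2 - 80s + 100 = 0.
No real roots exist; factor into two real quadratics: (s^2 - 2s + 5)(s^2 - 8s + 20) = 0.
Each quadratic gives a conjugate pair via the quadratic formula.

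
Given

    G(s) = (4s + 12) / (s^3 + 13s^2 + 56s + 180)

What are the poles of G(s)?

s = -2 ± 4j, -9

The poles are the roots of the denominator s^3 + 13s^2 + 56s + 180 = 0.
Trying s = -9: the polynomial evaluates to 0, so (s + 9) is a factor.
Dividing out leaves s^2 + 4s + 20 = 0.
The quadratic formula then gives s = -2 ± 4j.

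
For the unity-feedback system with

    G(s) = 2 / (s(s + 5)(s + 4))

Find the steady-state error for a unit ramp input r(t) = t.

e_ss = 10

G(s) has one pole at the origin.
This is a Type 1 system. Kv = lim_{s→0} s·G(s) = 2/20 = 1/10.
e_ss = 1/Kv = 1/(1/10) = 10.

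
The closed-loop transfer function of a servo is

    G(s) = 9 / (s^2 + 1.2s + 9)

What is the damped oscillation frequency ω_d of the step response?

Comparing s^2 + 1.2s + 9 to s^2 + 2ζωₙs + ωₙ²: ωₙ = 3 rad/s and ζ = 1.2/(2·3) = 0.2.
ζωₙ = 1.2/2 = 0.6, so ω_d = ωₙ√(1−ζ²) = √(ωₙ² − (ζωₙ)²) = √(9 − 0.6²) = √8.64 ≈ 2.939 rad/s.

ω_d ≈ 2.939 rad/s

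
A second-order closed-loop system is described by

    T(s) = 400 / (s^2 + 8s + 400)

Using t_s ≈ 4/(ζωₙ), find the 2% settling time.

t_s ≈ 1 s

Comparing s^2 + 8s + 400 to s^2 + 2ζωₙs + ωₙ²: ωₙ = 20 rad/s and ζ = 8/(2·20) = 0.2.
ζωₙ = 8/2 = 4, so t_s ≈ 4/(ζωₙ) = 4/4 = 1 s.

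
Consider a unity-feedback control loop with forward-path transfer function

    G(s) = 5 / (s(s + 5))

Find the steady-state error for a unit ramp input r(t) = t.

e_ss = 1

G(s) has one pole at the origin.
This is a Type 1 system. Kv = lim_{s→0} s·G(s) = 5/5 = 1.
e_ss = 1/Kv = 1/(1) = 1.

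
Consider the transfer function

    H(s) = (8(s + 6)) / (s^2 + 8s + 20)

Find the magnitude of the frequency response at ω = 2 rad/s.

Substitute s = j2: numerator = 48 + j16, denominator = 16 + j16.
|H(j2)| = |48 + j16| / |16 + j16| = 50.596 / 22.627 ≈ 2.236.

|H(j2)| ≈ 2.236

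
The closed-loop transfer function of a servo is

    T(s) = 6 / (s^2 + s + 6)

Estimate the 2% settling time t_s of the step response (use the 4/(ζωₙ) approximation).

Comparing s^2 + s + 6 to s^2 + 2ζωₙs + ωₙ²: ωₙ = √6 ≈ 2.449 rad/s and ζ = 1/(2·√6) ≈ 0.2041.
ζωₙ = 1/2 = 0.5, so t_s ≈ 4/(ζωₙ) = 4/0.5 = 8 s.

t_s ≈ 8 s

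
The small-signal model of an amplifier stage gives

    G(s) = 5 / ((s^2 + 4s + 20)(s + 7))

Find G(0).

G(0) = 1/28 ≈ 0.03571

Set s = 0: G(0) = (5) / (140) = 1/28.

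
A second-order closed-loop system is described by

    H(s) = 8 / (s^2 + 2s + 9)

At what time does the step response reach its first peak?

t_p ≈ 1.111 s

Comparing s^2 + 2s + 9 to s^2 + 2ζωₙs + ωₙ²: ωₙ = 3 rad/s and ζ = 2/(2·3) ≈ 0.3333.
ζωₙ = 2/2 = 1, so ω_d = ωₙ√(1−ζ²) = √(ωₙ² − (ζωₙ)²) = √(9 − 1²) = √8 ≈ 2.828 rad/s.
t_p = π/ω_d = π/2.828 ≈ 1.111 s.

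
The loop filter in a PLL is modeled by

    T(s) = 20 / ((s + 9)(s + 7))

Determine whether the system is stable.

stable

The poles can be read from the denominator factors: s = -9, -7.
Since all poles lie strictly in the left half-plane, the system is stable.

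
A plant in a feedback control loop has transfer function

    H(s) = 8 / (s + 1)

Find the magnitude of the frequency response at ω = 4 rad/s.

Substitute s = j4: numerator = 8, denominator = 1 + j4.
|H(j4)| = |8| / |1 + j4| = 8 / 4.1231 ≈ 1.940.

|H(j4)| ≈ 1.940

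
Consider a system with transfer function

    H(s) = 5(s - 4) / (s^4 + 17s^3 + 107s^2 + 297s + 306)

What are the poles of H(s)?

The poles are the roots of the denominator s^4 + 17s^3 + 107s^2 + 297s + 306 = 0.
Trying s = -6: the polynomial evaluates to 0, so (s + 6) is a factor.
Dividing out leaves s^3 + 11s^2 + 41s + 51 = 0.
This factors further as (s^2 + 8s + 17)(s + 3) = 0.

s = -4 + j, -4 - j, -6, -3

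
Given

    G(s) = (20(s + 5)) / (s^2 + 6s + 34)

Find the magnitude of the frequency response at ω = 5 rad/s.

|G(j5)| ≈ 4.515

Substitute s = j5: numerator = 100 + j100, denominator = 9 + j30.
|G(j5)| = |100 + j100| / |9 + j30| = 141.42 / 31.321 ≈ 4.515.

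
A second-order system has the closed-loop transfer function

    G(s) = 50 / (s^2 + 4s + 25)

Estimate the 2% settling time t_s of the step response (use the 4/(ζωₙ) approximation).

Comparing s^2 + 4s + 25 to s^2 + 2ζωₙs + ωₙ²: ωₙ = 5 rad/s and ζ = 4/(2·5) = 0.4.
ζωₙ = 4/2 = 2, so t_s ≈ 4/(ζωₙ) = 4/2 = 2 s.

t_s ≈ 2 s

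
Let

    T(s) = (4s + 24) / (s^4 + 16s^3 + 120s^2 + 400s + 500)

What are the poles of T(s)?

The poles are the roots of the denominator s^4 + 16s^3 + 120s^2 + 400s + 500 = 0.
No real roots exist; factor into two real quadratics: (s^2 + 6s + 10)(s^2 + 10s + 50) = 0.
Each quadratic gives a conjugate pair via the quadratic formula.

s = -3 + j, -3 - j, -5 + 5j, -5 - 5j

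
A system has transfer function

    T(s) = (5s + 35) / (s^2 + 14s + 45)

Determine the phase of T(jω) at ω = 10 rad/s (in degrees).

At s = j10: numerator = 35 + j50, denominator = -55 + j140.
∠T = ∠num − ∠den = 55.008° − (111.45°) = -56.44°.

∠T(j10) ≈ -56.44°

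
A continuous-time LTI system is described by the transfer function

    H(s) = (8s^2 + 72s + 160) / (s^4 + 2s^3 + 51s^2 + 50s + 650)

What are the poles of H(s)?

s = 5j, -5j, -1 + 5j, -1 - 5j

The poles are the roots of the denominator s^4 + 2s^3 + 51s^2 + 50s + 650 = 0.
No real roots exist; factor into two real quadratics: (s^2 + 25)(s^2 + 2s + 26) = 0.
Each quadratic gives a conjugate pair via the quadratic formula.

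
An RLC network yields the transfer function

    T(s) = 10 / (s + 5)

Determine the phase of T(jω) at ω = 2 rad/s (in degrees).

∠T(j2) ≈ -21.80°

At s = j2: numerator = 10, denominator = 5 + j2.
∠T = ∠num − ∠den = 0° − (21.801°) = -21.80°.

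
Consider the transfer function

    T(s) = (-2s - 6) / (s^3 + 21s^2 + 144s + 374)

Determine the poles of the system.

s = -5 + 3j, -5 - 3j, -11

The poles are the roots of the denominator s^3 + 21s^2 + 144s + 374 = 0.
Trying s = -11: the polynomial evaluates to 0, so (s + 11) is a factor.
Dividing out leaves s^2 + 10s + 34 = 0.
The quadratic formula then gives s = -5 ± 3j.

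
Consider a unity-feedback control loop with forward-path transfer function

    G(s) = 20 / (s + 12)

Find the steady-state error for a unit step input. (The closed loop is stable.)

G(s) has no poles at the origin.
This is a Type 0 system. Kp = lim_{s→0} G(s) = 20/12 = 5/3.
e_ss = 1/(1 + Kp) = 1/(1 + 5/3) = 3/8 ≈ 0.3750.

e_ss = 0.3750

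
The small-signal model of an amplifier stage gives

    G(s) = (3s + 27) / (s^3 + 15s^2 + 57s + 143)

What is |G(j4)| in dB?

|G(j4)|_dB ≈ -16.2 dB

Substitute s = j4: numerator = 27 + j12, denominator = -97 + j164.
|G(j4)| = |27 + j12| / |-97 + j164| = 29.547 / 190.54 ≈ 0.1551.
In decibels: 20·log₁₀(0.1551) ≈ -16.2 dB.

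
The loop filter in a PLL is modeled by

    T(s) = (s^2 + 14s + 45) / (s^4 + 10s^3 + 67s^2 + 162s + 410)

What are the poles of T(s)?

The poles are the roots of the denominator s^4 + 10s^3 + 67s^2 + 162s + 410 = 0.
No real roots exist; factor into two real quadratics: (s^2 + 2s + 10)(s^2 + 8s + 41) = 0.
Each quadratic gives a conjugate pair via the quadratic formula.

s = -1 + 3j, -1 - 3j, -4 + 5j, -4 - 5j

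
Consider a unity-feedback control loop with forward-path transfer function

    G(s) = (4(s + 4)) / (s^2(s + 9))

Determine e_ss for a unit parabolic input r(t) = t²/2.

G(s) has 2 poles at the origin.
This is a Type 2 system. Ka = lim_{s→0} s^2·G(s) = 16/9.
e_ss = 1/Ka = 1/(16/9) = 9/16 ≈ 0.5625.

e_ss = 0.5625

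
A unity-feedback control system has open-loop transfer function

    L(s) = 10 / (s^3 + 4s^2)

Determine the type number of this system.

Factor s from the denominator: s^3 + 4s^2 = s^2·(s + 4).
There are 2 poles at the origin, so the system is Type 2.

Type 2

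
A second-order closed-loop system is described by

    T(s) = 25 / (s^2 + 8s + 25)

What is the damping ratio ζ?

ζ = 0.8

Compare the denominator to the standard form s^2 + 2ζωₙs + ωₙ².
ωₙ² = 25, so ωₙ = 5 rad/s.
2ζωₙ = 8, so ζ = 8/(2·5) = 0.8.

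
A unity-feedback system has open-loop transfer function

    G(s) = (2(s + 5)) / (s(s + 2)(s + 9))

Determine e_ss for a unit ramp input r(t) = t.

G(s) has one pole at the origin.
This is a Type 1 system. Kv = lim_{s→0} s·G(s) = 10/18 = 5/9.
e_ss = 1/Kv = 1/(5/9) = 9/5 ≈ 1.800.

e_ss = 1.800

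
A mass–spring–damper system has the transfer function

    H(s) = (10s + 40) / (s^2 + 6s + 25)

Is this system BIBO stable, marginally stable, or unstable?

The denominator s^2 + 6s + 25 factors as (s^2 + 6s + 25), giving poles at s = -3 ± 4j.
Since all poles lie strictly in the left half-plane, the system is stable.

stable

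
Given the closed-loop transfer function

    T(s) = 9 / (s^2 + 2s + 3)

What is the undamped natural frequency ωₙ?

Compare the denominator to the standard form s^2 + 2ζωₙs + ωₙ².
ωₙ² = 3, so ωₙ = √3 ≈ 1.732 rad/s.

ωₙ ≈ 1.732 rad/s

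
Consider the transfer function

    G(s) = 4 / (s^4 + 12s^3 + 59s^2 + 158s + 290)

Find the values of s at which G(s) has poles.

s = -5 ± 2j, -1 ± 3j

The poles are the roots of the denominator s^4 + 12s^3 + 59s^2 + 158s + 290 = 0.
No real roots exist; factor into two real quadratics: (s^2 + 10s + 29)(s^2 + 2s + 10) = 0.
Each quadratic gives a conjugate pair via the quadratic formula.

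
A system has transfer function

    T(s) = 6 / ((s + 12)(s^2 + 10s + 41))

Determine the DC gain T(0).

T(0) = 1/82 ≈ 0.01220

Set s = 0: T(0) = (6) / (492) = 1/82.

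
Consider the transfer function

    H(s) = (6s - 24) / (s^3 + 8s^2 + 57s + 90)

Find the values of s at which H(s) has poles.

s = -3 ± 6j, -2

The poles are the roots of the denominator s^3 + 8s^2 + 57s + 90 = 0.
Trying s = -2: the polynomial evaluates to 0, so (s + 2) is a factor.
Dividing out leaves s^2 + 6s + 45 = 0.
The quadratic formula then gives s = -3 ± 6j.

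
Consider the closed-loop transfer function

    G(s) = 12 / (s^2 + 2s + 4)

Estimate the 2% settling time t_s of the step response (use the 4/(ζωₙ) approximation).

t_s ≈ 4 s

Comparing s^2 + 2s + 4 to s^2 + 2ζωₙs + ωₙ²: ωₙ = 2 rad/s and ζ = 2/(2·2) = 0.5.
ζωₙ = 2/2 = 1, so t_s ≈ 4/(ζωₙ) = 4/1 = 4 s.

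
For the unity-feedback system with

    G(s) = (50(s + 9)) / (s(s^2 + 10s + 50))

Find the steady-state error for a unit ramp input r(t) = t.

e_ss = 0.1111

G(s) has one pole at the origin.
This is a Type 1 system. Kv = lim_{s→0} s·G(s) = 450/50 = 9.
e_ss = 1/Kv = 1/(9) = 1/9 ≈ 0.1111.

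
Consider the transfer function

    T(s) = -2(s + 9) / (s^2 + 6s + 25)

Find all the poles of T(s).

s = -3 + 4j, -3 - 4j

The poles are the roots of the denominator s^2 + 6s + 25 = 0.
Using the quadratic formula: s = (-6 ± √(-64))/2 = -3 ± 4j.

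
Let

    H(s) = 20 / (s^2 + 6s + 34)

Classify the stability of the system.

The denominator s^2 + 6s + 34 factors as (s^2 + 6s + 34), giving poles at s = -3 + 5j, -3 - 5j.
Since all poles lie strictly in the left half-plane, the system is stable.

stable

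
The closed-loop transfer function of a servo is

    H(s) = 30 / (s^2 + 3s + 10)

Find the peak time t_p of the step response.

t_p ≈ 1.128 s

Comparing s^2 + 3s + 10 to s^2 + 2ζωₙs + ωₙ²: ωₙ = √10 ≈ 3.162 rad/s and ζ = 3/(2·√10) ≈ 0.4743.
ζωₙ = 3/2 = 1.5, so ω_d = ωₙ√(1−ζ²) = √(ωₙ² − (ζωₙ)²) = √(10 − 1.5²) = √7.75 ≈ 2.784 rad/s.
t_p = π/ω_d = π/2.784 ≈ 1.128 s.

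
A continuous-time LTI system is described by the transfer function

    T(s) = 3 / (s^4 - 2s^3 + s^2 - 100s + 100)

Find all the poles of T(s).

s = -2 + 4j, -2 - 4j, 1, 5

The poles are the roots of the denominator s^4 - 2s^3 + s^2 - 100s + 100 = 0.
Trying s = 1: the polynomial evaluates to 0, so (s - 1) is a factor.
Dividing out leaves s^3 - s^2 - 100 = 0.
This factors further as (s^2 + 4s + 20)(s - 5) = 0.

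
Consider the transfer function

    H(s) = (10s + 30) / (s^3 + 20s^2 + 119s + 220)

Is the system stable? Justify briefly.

The denominator s^3 + 20s^2 + 119s + 220 factors as (s + 11)(s + 5)(s + 4), giving poles at s = -11, -5, -4.
Since all poles lie strictly in the left half-plane, the system is stable.

stable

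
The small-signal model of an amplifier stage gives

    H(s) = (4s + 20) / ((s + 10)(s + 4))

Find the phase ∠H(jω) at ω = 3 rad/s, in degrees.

∠H(j3) ≈ -22.61°

At s = j3: numerator = 20 + j12, denominator = 31 + j42.
∠H = ∠num − ∠den = 30.964° − (53.569°) = -22.61°.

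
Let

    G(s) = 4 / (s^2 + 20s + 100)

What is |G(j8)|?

|G(j8)| ≈ 0.02439

Substitute s = j8: numerator = 4, denominator = 36 + j160.
|G(j8)| = |4| / |36 + j160| = 4 / 164 ≈ 0.02439.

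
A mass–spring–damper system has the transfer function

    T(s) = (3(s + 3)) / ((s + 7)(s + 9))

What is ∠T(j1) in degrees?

∠T(j1) ≈ 3.965°

At s = j1: numerator = 9 + j3, denominator = 62 + j16.
∠T = ∠num − ∠den = 18.435° − (14.470°) = 3.965°.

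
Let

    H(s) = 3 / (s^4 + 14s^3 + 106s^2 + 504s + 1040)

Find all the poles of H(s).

The poles are the roots of the denominator s^4 + 14s^3 + 106s^2 + 504s + 1040 = 0.
No real roots exist; factor into two real quadratics: (s^2 + 10s + 26)(s^2 + 4s + 40) = 0.
Each quadratic gives a conjugate pair via the quadratic formula.

s = -5 ± j, -2 ± 6j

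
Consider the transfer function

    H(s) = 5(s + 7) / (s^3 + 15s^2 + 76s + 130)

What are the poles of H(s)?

s = -5 + j, -5 - j, -5

The poles are the roots of the denominator s^3 + 15s^2 + 76s + 130 = 0.
Trying s = -5: the polynomial evaluates to 0, so (s + 5) is a factor.
Dividing out leaves s^2 + 10s + 26 = 0.
The quadratic formula then gives s = -5 ± 1j.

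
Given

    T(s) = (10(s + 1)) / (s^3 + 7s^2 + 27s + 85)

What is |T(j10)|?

|T(j10)| ≈ 0.1053

Substitute s = j10: numerator = 10 + j100, denominator = -615 - j730.
|T(j10)| = |10 + j100| / |-615 - j730| = 100.50 / 954.53 ≈ 0.1053.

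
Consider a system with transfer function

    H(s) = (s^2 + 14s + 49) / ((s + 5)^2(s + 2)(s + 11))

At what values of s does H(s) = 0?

Set the numerator to zero: s^2 + 14s + 49 = 0.
Factoring: (s + 7)^2 = 0.

s = -7, -7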